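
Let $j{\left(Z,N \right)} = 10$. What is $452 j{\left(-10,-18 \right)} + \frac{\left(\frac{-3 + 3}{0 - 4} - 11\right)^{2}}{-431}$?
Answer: $\frac{1947999}{431} \approx 4519.7$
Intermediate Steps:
$452 j{\left(-10,-18 \right)} + \frac{\left(\frac{-3 + 3}{0 - 4} - 11\right)^{2}}{-431} = 452 \cdot 10 + \frac{\left(\frac{-3 + 3}{0 - 4} - 11\right)^{2}}{-431} = 4520 + \left(\frac{0}{-4} - 11\right)^{2} \left(- \frac{1}{431}\right) = 4520 + \left(0 \left(- \frac{1}{4}\right) - 11\right)^{2} \left(- \frac{1}{431}\right) = 4520 + \left(0 - 11\right)^{2} \left(- \frac{1}{431}\right) = 4520 + \left(-11\right)^{2} \left(- \frac{1}{431}\right) = 4520 + 121 \left(- \frac{1}{431}\right) = 4520 - \frac{121}{431} = \frac{1947999}{431}$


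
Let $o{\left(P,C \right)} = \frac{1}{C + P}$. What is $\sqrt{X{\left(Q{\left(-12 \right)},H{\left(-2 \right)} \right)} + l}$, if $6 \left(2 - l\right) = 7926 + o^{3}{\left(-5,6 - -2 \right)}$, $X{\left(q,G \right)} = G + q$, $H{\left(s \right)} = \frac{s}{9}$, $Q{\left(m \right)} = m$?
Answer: $\frac{i \sqrt{431318}}{18} \approx 36.486 i$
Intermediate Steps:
$H{\left(s \right)} = \frac{s}{9}$ ($H{\left(s \right)} = s \frac{1}{9} = \frac{s}{9}$)
$l = - \frac{213679}{162}$ ($l = 2 - \frac{7926 + \left(\frac{1}{\left(6 - -2\right) - 5}\right)^{3}}{6} = 2 - \frac{7926 + \left(\frac{1}{\left(6 + 2\right) - 5}\right)^{3}}{6} = 2 - \frac{7926 + \left(\frac{1}{8 - 5}\right)^{3}}{6} = 2 - \frac{7926 + \left(\frac{1}{3}\right)^{3}}{6} = 2 - \frac{7926 + \frac{1}{27}}{6} = 2 - \frac{214003}{162} = - \frac{213679}{162} \approx -1319.0$)
$\sqrt{X{\left(Q{\left(-12 \right)},H{\left(-2 \right)} \right)} + l} = \sqrt{\left(\frac{1}{9} \left(-2\right) - 12\right) - \frac{213679}{162}} = \sqrt{\left(- \frac{2}{9} - 12\right) - \frac{213679}{162}} = \sqrt{- \frac{110}{9} - \frac{213679}{162}} = \sqrt{- \frac{215659}{162}} = \frac{i \sqrt{431318}}{18}$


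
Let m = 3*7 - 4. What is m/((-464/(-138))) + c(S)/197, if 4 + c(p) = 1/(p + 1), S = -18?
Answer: 3912369/776968 ≈ 5.0354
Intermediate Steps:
m = 17 (m = 21 - 4 = 17)
c(p) = -4 + 1/(1 + p) (c(p) = -4 + 1/(p + 1) = -4 + 1/(1 + p))
m/((-464/(-138))) + c(S)/197 = 17/((-464/(-138))) + ((-3 - 4*(-18))/(1 - 18))/197 = 17/((-464*(-1/138))) + ((-3 + 72)/(-17))*(1/197) = 17/(232/69) - 1/17*69*(1/197) = 17*(69/232) - 69/17*1/197 = 1173/232 - 69/3349 = 3912369/776968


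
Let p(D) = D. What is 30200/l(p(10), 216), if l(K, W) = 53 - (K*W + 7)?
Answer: -100/7 ≈ -14.286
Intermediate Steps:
l(K, W) = 46 - K*W (l(K, W) = 53 - (7 + K*W) = 53 + (-7 - K*W) = 46 - K*W)
30200/l(p(10), 216) = 30200/(46 - 1*10*216) = 30200/(46 - 2160) = 30200/(-2114) = 30200*(-1/2114) = -100/7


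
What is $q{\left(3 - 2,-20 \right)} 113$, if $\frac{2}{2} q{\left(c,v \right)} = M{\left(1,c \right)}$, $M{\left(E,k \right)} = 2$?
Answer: $226$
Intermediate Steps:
$q{\left(c,v \right)} = 2$
$q{\left(3 - 2,-20 \right)} 113 = 2 \cdot 113 = 226$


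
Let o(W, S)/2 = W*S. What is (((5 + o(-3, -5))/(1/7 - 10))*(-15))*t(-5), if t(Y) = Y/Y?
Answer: 1225/23 ≈ 53.261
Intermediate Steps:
t(Y) = 1
o(W, S) = 2*S*W (o(W, S) = 2*(W*S) = 2*(S*W) = 2*S*W)
(((5 + o(-3, -5))/(1/7 - 10))*(-15))*t(-5) = (((5 + 2*(-5)*(-3))/(1/7 - 10))*(-15))*1 = (((5 + 30)/(1*(⅐) - 10))*(-15))*1 = ((35/(⅐ - 10))*(-15))*1 = ((35/(-69/7))*(-15))*1 = ((35*(-7/69))*(-15))*1 = -245/69*(-15)*1 = (1225/23)*1 = 1225/23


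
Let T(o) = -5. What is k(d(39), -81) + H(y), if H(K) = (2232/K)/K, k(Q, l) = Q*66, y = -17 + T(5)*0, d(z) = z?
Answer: 746118/289 ≈ 2581.7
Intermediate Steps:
y = -17 (y = -17 - 5*0 = -17 + 0 = -17)
k(Q, l) = 66*Q
H(K) = 2232/K²
k(d(39), -81) + H(y) = 66*39 + 2232/(-17)² = 2574 + 2232*(1/289) = 2574 + 2232/289 = 746118/289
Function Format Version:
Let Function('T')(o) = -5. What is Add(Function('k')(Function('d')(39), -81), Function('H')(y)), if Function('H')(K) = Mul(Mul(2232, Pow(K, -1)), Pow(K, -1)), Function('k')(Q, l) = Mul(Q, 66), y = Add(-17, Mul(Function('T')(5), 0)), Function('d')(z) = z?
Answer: Rational(746118, 289) ≈ 2581.7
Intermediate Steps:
y = -17 (y = Add(-17, Mul(-5, 0)) = Add(-17, 0) = -17)
Function('k')(Q, l) = Mul(66, Q)
Function('H')(K) = Mul(2232, Pow(K, -2))
Add(Function('k')(Function('d')(39), -81), Function('H')(y)) = Add(Mul(66, 39), Mul(2232, Pow(-17, -2))) = Add(2574, Mul(2232, Rational(1, 289))) = Add(2574, Rational(2232, 289)) = Rational(746118, 289)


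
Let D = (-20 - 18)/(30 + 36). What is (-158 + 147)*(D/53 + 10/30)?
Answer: -188/53 ≈ -3.5472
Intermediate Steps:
D = -19/33 (D = -38/66 = -38*1/66 = -19/33 ≈ -0.57576)
(-158 + 147)*(D/53 + 10/30) = (-158 + 147)*(-19/33/53 + 10/30) = -11*(-19/33*1/53 + 10*(1/30)) = -11*(-19/1749 + ⅓) = -11*188/583 = -188/53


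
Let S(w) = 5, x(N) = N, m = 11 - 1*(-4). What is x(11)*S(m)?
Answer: 55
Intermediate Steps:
m = 15 (m = 11 + 4 = 15)
x(11)*S(m) = 11*5 = 55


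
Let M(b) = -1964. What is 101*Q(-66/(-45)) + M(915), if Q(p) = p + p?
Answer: -25016/15 ≈ -1667.7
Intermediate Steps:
Q(p) = 2*p
101*Q(-66/(-45)) + M(915) = 101*(2*(-66/(-45))) - 1964 = 101*(2*(-66*(-1/45))) - 1964 = 101*(2*(22/15)) - 1964 = 101*(44/15) - 1964 = 4444/15 - 1964 = -25016/15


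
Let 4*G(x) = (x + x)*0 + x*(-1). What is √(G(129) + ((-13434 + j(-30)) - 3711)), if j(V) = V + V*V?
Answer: I*√65229/2 ≈ 127.7*I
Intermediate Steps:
j(V) = V + V²
G(x) = -x/4 (G(x) = ((x + x)*0 + x*(-1))/4 = ((2*x)*0 - x)/4 = (0 - x)/4 = (-x)/4 = -x/4)
√(G(129) + ((-13434 + j(-30)) - 3711)) = √(-¼*129 + ((-13434 - 30*(1 - 30)) - 3711)) = √(-129/4 + ((-13434 - 30*(-29)) - 3711)) = √(-129/4 + ((-13434 + 870) - 3711)) = √(-129/4 + (-12564 - 3711)) = √(-129/4 - 16275) = √(-65229/4) = I*√65229/2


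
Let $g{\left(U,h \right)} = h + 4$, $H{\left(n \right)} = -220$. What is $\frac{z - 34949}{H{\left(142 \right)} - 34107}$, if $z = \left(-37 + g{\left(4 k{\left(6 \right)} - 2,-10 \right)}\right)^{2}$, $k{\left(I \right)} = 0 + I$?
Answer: $\frac{33100}{34327} \approx 0.96426$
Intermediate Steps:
$k{\left(I \right)} = I$
$g{\left(U,h \right)} = 4 + h$
$z = 1849$ ($z = \left(-37 + \left(4 - 10\right)\right)^{2} = \left(-37 - 6\right)^{2} = \left(-43\right)^{2} = 1849$)
$\frac{z - 34949}{H{\left(142 \right)} - 34107} = \frac{1849 - 34949}{-220 - 34107} = \frac{1849 - 34949}{-34327} = \left(-33100\right) \left(- \frac{1}{34327}\right) = \frac{33100}{34327}$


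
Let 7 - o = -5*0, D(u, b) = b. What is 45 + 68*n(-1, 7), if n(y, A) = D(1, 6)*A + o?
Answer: 3377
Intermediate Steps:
o = 7 (o = 7 - (-5)*0 = 7 - 1*0 = 7 + 0 = 7)
n(y, A) = 7 + 6*A (n(y, A) = 6*A + 7 = 7 + 6*A)
45 + 68*n(-1, 7) = 45 + 68*(7 + 6*7) = 45 + 68*(7 + 42) = 45 + 68*49 = 45 + 3332 = 3377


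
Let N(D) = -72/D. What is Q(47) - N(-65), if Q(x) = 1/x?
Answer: -3319/3055 ≈ -1.0864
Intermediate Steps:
Q(47) - N(-65) = 1/47 - (-72)/(-65) = 1/47 - (-72)*(-1)/65 = 1/47 - 1*72/65 = 1/47 - 72/65 = -3319/3055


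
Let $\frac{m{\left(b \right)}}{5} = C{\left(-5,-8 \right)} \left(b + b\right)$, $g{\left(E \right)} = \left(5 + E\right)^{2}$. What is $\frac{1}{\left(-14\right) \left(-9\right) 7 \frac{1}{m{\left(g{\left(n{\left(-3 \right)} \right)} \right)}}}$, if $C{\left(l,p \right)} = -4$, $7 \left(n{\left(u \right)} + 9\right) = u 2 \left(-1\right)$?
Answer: $- \frac{9680}{21609} \approx -0.44796$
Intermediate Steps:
$n{\left(u \right)} = -9 - \frac{2 u}{7}$ ($n{\left(u \right)} = -9 + \frac{u 2 \left(-1\right)}{7} = -9 + \frac{2 u \left(-1\right)}{7} = -9 + \frac{\left(-2\right) u}{7} = -9 - \frac{2 u}{7}$)
$m{\left(b \right)} = - 40 b$ ($m{\left(b \right)} = 5 \left(- 4 \left(b + b\right)\right) = 5 \left(- 4 \cdot 2 b\right) = 5 \left(- 8 b\right) = - 40 b$)
$\frac{1}{\left(-14\right) \left(-9\right) 7 \frac{1}{m{\left(g{\left(n{\left(-3 \right)} \right)} \right)}}} = \frac{1}{\left(-14\right) \left(-9\right) 7 \frac{1}{\left(-40\right) \left(5 - \frac{57}{7}\right)^{2}}} = \frac{1}{126 \cdot 7 \frac{1}{\left(-40\right) \left(5 + \left(-9 + \frac{6}{7}\right)\right)^{2}}} = \frac{1}{882 \frac{1}{\left(-40\right) \left(5 - \frac{57}{7}\right)^{2}}} = \frac{1}{882 \frac{1}{\left(-40\right) \left(- \frac{22}{7}\right)^{2}}} = \frac{1}{882 \frac{1}{\left(-40\right) \frac{484}{49}}} = \frac{1}{882 \frac{1}{- \frac{19360}{49}}} = \frac{1}{882 \left(- \frac{49}{19360}\right)} = \frac{1}{- \frac{21609}{9680}} = - \frac{9680}{21609}$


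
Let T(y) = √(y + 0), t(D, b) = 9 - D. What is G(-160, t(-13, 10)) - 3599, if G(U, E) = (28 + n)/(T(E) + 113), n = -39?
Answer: -45877696/12747 + 11*√22/12747 ≈ -3599.1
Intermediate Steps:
T(y) = √y
G(U, E) = -11/(113 + √E) (G(U, E) = (28 - 39)/(√E + 113) = -11/(113 + √E))
G(-160, t(-13, 10)) - 3599 = -11/(113 + √(9 - 1*(-13))) - 3599 = -11/(113 + √(9 + 13)) - 3599 = -11/(113 + √22) - 3599 = -3599 - 11/(113 + √22)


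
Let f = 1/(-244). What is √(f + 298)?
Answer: 3*√492819/122 ≈ 17.263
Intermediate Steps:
f = -1/244 ≈ -0.0040984
√(f + 298) = √(-1/244 + 298) = √(72711/244) = 3*√492819/122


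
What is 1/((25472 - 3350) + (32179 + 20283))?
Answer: 1/74584 ≈ 1.3408e-5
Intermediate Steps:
1/((25472 - 3350) + (32179 + 20283)) = 1/(22122 + 52462) = 1/74584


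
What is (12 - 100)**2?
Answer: 7744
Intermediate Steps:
(12 - 100)**2 = (-88)**2 = 7744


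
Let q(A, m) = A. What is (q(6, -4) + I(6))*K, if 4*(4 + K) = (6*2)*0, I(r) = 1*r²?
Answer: -168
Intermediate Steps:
I(r) = r²
K = -4 (K = -4 + ((6*2)*0)/4 = -4 + (12*0)/4 = -4 + (¼)*0 = -4 + 0 = -4)
(q(6, -4) + I(6))*K = (6 + 6²)*(-4) = (6 + 36)*(-4) = 42*(-4) = -168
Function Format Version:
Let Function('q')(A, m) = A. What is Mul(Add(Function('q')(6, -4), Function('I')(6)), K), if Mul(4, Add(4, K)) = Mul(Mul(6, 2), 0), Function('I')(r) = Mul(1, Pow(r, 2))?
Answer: -168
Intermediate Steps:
Function('I')(r) = Pow(r, 2)
K = -4 (K = Add(-4, Mul(Rational(1, 4), Mul(Mul(6, 2), 0))) = Add(-4, Mul(Rational(1, 4), Mul(12, 0))) = Add(-4, Mul(Rational(1, 4), 0)) = Add(-4, 0) = -4)
Mul(Add(Function('q')(6, -4), Function('I')(6)), K) = Mul(Add(6, Pow(6, 2)), -4) = Mul(Add(6, 36), -4) = Mul(42, -4) = -168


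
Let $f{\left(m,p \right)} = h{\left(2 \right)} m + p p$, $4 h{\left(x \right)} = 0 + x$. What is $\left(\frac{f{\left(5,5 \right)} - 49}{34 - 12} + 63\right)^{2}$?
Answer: $\frac{7447441}{1936} \approx 3846.8$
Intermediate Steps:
$h{\left(x \right)} = \frac{x}{4}$ ($h{\left(x \right)} = \frac{0 + x}{4} = \frac{x}{4}$)
$f{\left(m,p \right)} = p^{2} + \frac{m}{2}$ ($f{\left(m,p \right)} = \frac{1}{4} \cdot 2 m + p p = \frac{m}{2} + p^{2} = p^{2} + \frac{m}{2}$)
$\left(\frac{f{\left(5,5 \right)} - 49}{34 - 12} + 63\right)^{2} = \left(\frac{\left(5^{2} + \frac{1}{2} \cdot 5\right) - 49}{34 - 12} + 63\right)^{2} = \left(\frac{\left(25 + \frac{5}{2}\right) - 49}{22} + 63\right)^{2} = \left(\left(\frac{55}{2} - 49\right) \frac{1}{22} + 63\right)^{2} = \left(\left(- \frac{43}{2}\right) \frac{1}{22} + 63\right)^{2} = \left(- \frac{43}{44} + 63\right)^{2} = \left(\frac{2729}{44}\right)^{2} = \frac{7447441}{1936}$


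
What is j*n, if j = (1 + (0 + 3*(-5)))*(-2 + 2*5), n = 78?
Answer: -8736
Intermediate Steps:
j = -112 (j = (1 + (0 - 15))*(-2 + 10) = (1 - 15)*8 = -14*8 = -112)
j*n = -112*78 = -8736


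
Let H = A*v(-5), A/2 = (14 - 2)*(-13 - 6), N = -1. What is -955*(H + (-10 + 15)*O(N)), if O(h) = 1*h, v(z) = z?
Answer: -2172625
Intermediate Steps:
O(h) = h
A = -456 (A = 2*((14 - 2)*(-13 - 6)) = 2*(12*(-19)) = 2*(-228) = -456)
H = 2280 (H = -456*(-5) = 2280)
-955*(H + (-10 + 15)*O(N)) = -955*(2280 + (-10 + 15)*(-1)) = -955*(2280 + 5*(-1)) = -955*(2280 - 5) = -955*2275 = -2172625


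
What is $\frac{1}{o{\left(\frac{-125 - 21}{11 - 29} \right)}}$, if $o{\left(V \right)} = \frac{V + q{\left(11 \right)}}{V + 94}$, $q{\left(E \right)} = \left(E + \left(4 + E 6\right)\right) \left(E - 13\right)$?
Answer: $- \frac{919}{1385} \approx -0.66354$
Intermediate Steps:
$q{\left(E \right)} = \left(-13 + E\right) \left(4 + 7 E\right)$ ($q{\left(E \right)} = \left(E + \left(4 + 6 E\right)\right) \left(-13 + E\right) = \left(4 + 7 E\right) \left(-13 + E\right) = \left(-13 + E\right) \left(4 + 7 E\right)$)
$o{\left(V \right)} = \frac{-162 + V}{94 + V}$ ($o{\left(V \right)} = \frac{V - \left(1009 - 847\right)}{V + 94} = \frac{V - 162}{94 + V} = \frac{-162 + V}{94 + V}$)
$\frac{1}{o{\left(\frac{-125 - 21}{11 - 29} \right)}} = \frac{1}{\frac{1}{94 + \frac{-125 - 21}{11 - 29}} \left(-162 + \frac{-125 - 21}{11 - 29}\right)} = \frac{1}{\frac{1}{94 - \frac{146}{-18}} \left(-162 - \frac{146}{-18}\right)} = \frac{1}{\frac{1}{94 - - \frac{73}{9}} \left(-162 - - \frac{73}{9}\right)} = \frac{1}{\frac{1}{94 + \frac{73}{9}} \left(-162 + \frac{73}{9}\right)} = \frac{1}{\frac{1}{\frac{919}{9}} \left(- \frac{1385}{9}\right)} = \frac{1}{\frac{9}{919} \left(- \frac{1385}{9}\right)} = \frac{1}{- \frac{1385}{919}} = - \frac{919}{1385}$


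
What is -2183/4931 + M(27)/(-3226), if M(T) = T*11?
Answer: -8506865/15907406 ≈ -0.53477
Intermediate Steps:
M(T) = 11*T
-2183/4931 + M(27)/(-3226) = -2183/4931 + (11*27)/(-3226) = -2183*1/4931 + 297*(-1/3226) = -2183/4931 - 297/3226 = -8506865/15907406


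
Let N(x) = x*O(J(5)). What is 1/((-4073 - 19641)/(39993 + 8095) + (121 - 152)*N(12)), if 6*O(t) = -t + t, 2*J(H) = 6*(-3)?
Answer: -24044/11857 ≈ -2.0278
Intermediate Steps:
J(H) = -9 (J(H) = (6*(-3))/2 = (½)*(-18) = -9)
O(t) = 0 (O(t) = (-t + t)/6 = (⅙)*0 = 0)
N(x) = 0 (N(x) = x*0 = 0)
1/((-4073 - 19641)/(39993 + 8095) + (121 - 152)*N(12)) = 1/((-4073 - 19641)/(39993 + 8095) + (121 - 152)*0) = 1/(-23714/48088 - 31*0) = 1/(-23714*1/48088 + 0) = 1/(-11857/24044 + 0) = 1/(-11857/24044) = -24044/11857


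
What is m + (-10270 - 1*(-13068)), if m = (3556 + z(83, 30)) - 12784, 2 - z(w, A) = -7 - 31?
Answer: -6390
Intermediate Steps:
z(w, A) = 40 (z(w, A) = 2 - (-7 - 31) = 2 - 1*(-38) = 2 + 38 = 40)
m = -9188 (m = (3556 + 40) - 12784 = 3596 - 12784 = -9188)
m + (-10270 - 1*(-13068)) = -9188 + (-10270 - 1*(-13068)) = -9188 + (-10270 + 13068) = -9188 + 2798 = -6390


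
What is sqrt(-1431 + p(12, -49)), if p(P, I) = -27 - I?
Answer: I*sqrt(1409) ≈ 37.537*I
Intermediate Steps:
sqrt(-1431 + p(12, -49)) = sqrt(-1431 + (-27 - 1*(-49))) = sqrt(-1431 + (-27 + 49)) = sqrt(-1431 + 22) = sqrt(-1409) = I*sqrt(1409)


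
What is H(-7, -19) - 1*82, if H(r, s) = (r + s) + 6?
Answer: -102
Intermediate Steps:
H(r, s) = 6 + r + s
H(-7, -19) - 1*82 = (6 - 7 - 19) - 1*82 = -20 - 82 = -102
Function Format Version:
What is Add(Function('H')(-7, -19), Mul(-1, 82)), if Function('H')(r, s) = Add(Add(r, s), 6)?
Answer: -102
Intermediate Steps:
Function('H')(r, s) = Add(6, r, s)
Add(Function('H')(-7, -19), Mul(-1, 82)) = Add(Add(6, -7, -19), Mul(-1, 82)) = Add(-20, -82) = -102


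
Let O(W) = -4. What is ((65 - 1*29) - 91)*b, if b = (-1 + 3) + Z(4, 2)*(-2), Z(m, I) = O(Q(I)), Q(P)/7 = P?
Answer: -550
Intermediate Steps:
Q(P) = 7*P
Z(m, I) = -4
b = 10 (b = (-1 + 3) - 4*(-2) = 2 + 8 = 10)
((65 - 1*29) - 91)*b = ((65 - 1*29) - 91)*10 = ((65 - 29) - 91)*10 = (36 - 91)*10 = -55*10 = -550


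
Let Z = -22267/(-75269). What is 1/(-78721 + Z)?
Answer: -75269/5925228682 ≈ -1.2703e-5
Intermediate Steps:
Z = 22267/75269 (Z = -22267*(-1/75269) = 22267/75269 ≈ 0.29583)
1/(-78721 + Z) = 1/(-78721 + 22267/75269) = 1/(-5925228682/75269) = -75269/5925228682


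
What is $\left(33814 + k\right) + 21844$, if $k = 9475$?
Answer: $65133$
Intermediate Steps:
$\left(33814 + k\right) + 21844 = \left(33814 + 9475\right) + 21844 = 43289 + 21844 = 65133$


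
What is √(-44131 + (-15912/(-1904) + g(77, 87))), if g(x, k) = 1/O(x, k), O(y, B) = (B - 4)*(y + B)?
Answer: I*√100147816920795/47642 ≈ 210.05*I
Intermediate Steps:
O(y, B) = (-4 + B)*(B + y)
g(x, k) = 1/(k² - 4*k - 4*x + k*x)
√(-44131 + (-15912/(-1904) + g(77, 87))) = √(-44131 + (-15912/(-1904) + 1/(87² - 4*87 - 4*77 + 87*77))) = √(-44131 + (-15912*(-1/1904) + 1/(7569 - 348 - 308 + 6699))) = √(-44131 + (117/14 + 1/13612)) = √(-44131 + 796309/95284) = √(-4204181895/95284) = I*√100147816920795/47642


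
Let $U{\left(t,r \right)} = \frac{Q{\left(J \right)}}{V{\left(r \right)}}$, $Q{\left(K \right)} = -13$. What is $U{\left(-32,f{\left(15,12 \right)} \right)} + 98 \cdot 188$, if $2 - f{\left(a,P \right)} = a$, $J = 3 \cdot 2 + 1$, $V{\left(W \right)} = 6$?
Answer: $\frac{110531}{6} \approx 18422.0$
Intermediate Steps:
$J = 7$ ($J = 6 + 1 = 7$)
$f{\left(a,P \right)} = 2 - a$
$U{\left(t,r \right)} = - \frac{13}{6}$
$U{\left(-32,f{\left(15,12 \right)} \right)} + 98 \cdot 188 = - \frac{13}{6} + 98 \cdot 188 = - \frac{13}{6} + 18424 = \frac{110531}{6}$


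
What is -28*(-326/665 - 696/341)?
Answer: 2296024/32395 ≈ 70.876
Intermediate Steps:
-28*(-326/665 - 696/341) = -28*(-574006/226765) = 2296024/32395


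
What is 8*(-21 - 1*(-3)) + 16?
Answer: -128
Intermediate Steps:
8*(-21 - 1*(-3)) + 16 = 8*(-21 + 3) + 16 = 8*(-18) + 16 = -144 + 16 = -128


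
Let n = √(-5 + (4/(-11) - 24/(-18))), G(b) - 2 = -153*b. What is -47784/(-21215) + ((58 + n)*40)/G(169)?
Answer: 237247304/109702765 - 8*I*√4389/170643 ≈ 2.1626 - 0.0031059*I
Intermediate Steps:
G(b) = 2 - 153*b
n = I*√4389/33 (n = √(-5 + (4*(-1/11) - 24*(-1/18))) = √(-5 + (-4/11 + 4/3)) = √(-5 + 32/33) = √(-133/33) = I*√4389/33 ≈ 2.0076*I)
-47784/(-21215) + ((58 + n)*40)/G(169) = -47784/(-21215) + ((58 + I*√4389/33)*40)/(2 - 153*169) = -47784*(-1/21215) + (2320 + 40*I*√4389/33)/(2 - 25857) = 47784/21215 + (2320 + 40*I*√4389/33)/(-25855) = 47784/21215 + (2320 + 40*I*√4389/33)*(-1/25855) = 47784/21215 + (-464/5171 - 8*I*√4389/170643) = 237247304/109702765 - 8*I*√4389/170643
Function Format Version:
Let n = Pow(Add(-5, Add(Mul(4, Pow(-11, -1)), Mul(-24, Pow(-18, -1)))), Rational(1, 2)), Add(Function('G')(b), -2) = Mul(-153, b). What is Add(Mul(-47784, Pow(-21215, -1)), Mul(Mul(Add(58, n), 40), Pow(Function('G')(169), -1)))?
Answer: Add(Rational(237247304, 109702765), Mul(Rational(-8, 170643), I, Pow(4389, Rational(1, 2)))) ≈ Add(2.1626, Mul(-0.0031059, I))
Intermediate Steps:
Function('G')(b) = Add(2, Mul(-153, b))
n = Mul(Rational(1, 33), I, Pow(4389, Rational(1, 2))) (n = Pow(Add(-5, Add(Mul(4, Rational(-1, 11)), Mul(-24, Rational(-1, 18)))), Rational(1, 2)) = Pow(Add(-5, Add(Rational(-4, 11), Rational(4, 3))), Rational(1, 2)) = Pow(Add(-5, Rational(32, 33)), Rational(1, 2)) = Pow(Rational(-133, 33), Rational(1, 2)) = Mul(Rational(1, 33), I, Pow(4389, Rational(1, 2))) ≈ Mul(2.0076, I))
Add(Mul(-47784, Pow(-21215, -1)), Mul(Mul(Add(58, n), 40), Pow(Function('G')(169), -1))) = Add(Mul(-47784, Pow(-21215, -1)), Mul(Mul(Add(58, Mul(Rational(1, 33), I, Pow(4389, Rational(1, 2)))), 40), Pow(Add(2, Mul(-153, 169)), -1))) = Add(Mul(-47784, Rational(-1, 21215)), Mul(Add(2320, Mul(Rational(40, 33), I, Pow(4389, Rational(1, 2)))), Pow(Add(2, -25857), -1))) = Add(Rational(47784, 21215), Mul(Add(2320, Mul(Rational(40, 33), I, Pow(4389, Rational(1, 2)))), Pow(-25855, -1))) = Add(Rational(47784, 21215), Mul(Add(2320, Mul(Rational(40, 33), I, Pow(4389, Rational(1, 2)))), Rational(-1, 25855))) = Add(Rational(47784, 21215), Add(Rational(-464, 5171), Mul(Rational(-8, 170643), I, Pow(4389, Rational(1, 2))))) = Add(Rational(237247304, 109702765), Mul(Rational(-8, 170643), I, Pow(4389, Rational(1, 2))))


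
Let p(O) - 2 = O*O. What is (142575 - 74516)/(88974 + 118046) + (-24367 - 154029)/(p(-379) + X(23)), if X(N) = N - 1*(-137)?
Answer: -2467677413/2706372460 ≈ -0.91180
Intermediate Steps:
X(N) = 137 + N (X(N) = N + 137 = 137 + N)
p(O) = 2 + O² (p(O) = 2 + O*O = 2 + O²)
(142575 - 74516)/(88974 + 118046) + (-24367 - 154029)/(p(-379) + X(23)) = (142575 - 74516)/(88974 + 118046) + (-24367 - 154029)/((2 + (-379)²) + (137 + 23)) = 68059/207020 - 178396/((2 + 143641) + 160) = 68059*(1/207020) - 178396/(143643 + 160) = 68059/207020 - 178396/143803 = -2467677413/2706372460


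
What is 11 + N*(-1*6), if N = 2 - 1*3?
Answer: 17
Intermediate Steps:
N = -1 (N = 2 - 3 = -1)
11 + N*(-1*6) = 11 - (-1)*6 = 11 - 1*(-6) = 11 + 6 = 17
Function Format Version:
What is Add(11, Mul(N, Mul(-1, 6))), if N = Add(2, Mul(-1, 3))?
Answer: 17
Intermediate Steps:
N = -1 (N = Add(2, -3) = -1)
Add(11, Mul(N, Mul(-1, 6))) = Add(11, Mul(-1, Mul(-1, 6))) = Add(11, Mul(-1, -6)) = Add(11, 6) = 17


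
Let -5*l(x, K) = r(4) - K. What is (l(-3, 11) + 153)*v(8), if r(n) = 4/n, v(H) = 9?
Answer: 1395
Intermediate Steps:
l(x, K) = -⅕ + K/5 (l(x, K) = -(4/4 - K)/5 = -(4*(¼) - K)/5 = -(1 - K)/5 = -⅕ + K/5)
(l(-3, 11) + 153)*v(8) = ((-⅕ + (⅕)*11) + 153)*9 = ((-⅕ + 11/5) + 153)*9 = (2 + 153)*9 = 155*9 = 1395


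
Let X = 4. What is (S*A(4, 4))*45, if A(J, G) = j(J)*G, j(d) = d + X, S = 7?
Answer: 10080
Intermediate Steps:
j(d) = 4 + d (j(d) = d + 4 = 4 + d)
A(J, G) = G*(4 + J) (A(J, G) = (4 + J)*G = G*(4 + J))
(S*A(4, 4))*45 = (7*(4*(4 + 4)))*45 = (7*(4*8))*45 = (7*32)*45 = 224*45 = 10080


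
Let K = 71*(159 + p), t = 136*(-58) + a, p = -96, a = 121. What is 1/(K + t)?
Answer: -1/3294 ≈ -0.00030358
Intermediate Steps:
t = -7767 (t = 136*(-58) + 121 = -7888 + 121 = -7767)
K = 4473 (K = 71*(159 - 96) = 71*63 = 4473)
1/(K + t) = 1/(4473 - 7767) = 1/(-3294) = -1/3294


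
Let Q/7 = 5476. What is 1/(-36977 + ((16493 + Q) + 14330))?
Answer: 1/32178 ≈ 3.1077e-5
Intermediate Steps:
Q = 38332 (Q = 7*5476 = 38332)
1/(-36977 + ((16493 + Q) + 14330)) = 1/(-36977 + ((16493 + 38332) + 14330)) = 1/(-36977 + (54825 + 14330)) = 1/(-36977 + 69155) = 1/32178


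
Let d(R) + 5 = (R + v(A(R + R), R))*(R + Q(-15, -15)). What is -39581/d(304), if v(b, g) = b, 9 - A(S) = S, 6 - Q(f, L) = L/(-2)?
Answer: 79162/178485 ≈ 0.44352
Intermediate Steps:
Q(f, L) = 6 + L/2 (Q(f, L) = 6 - L/(-2) = 6 - L*(-1)/2 = 6 - (-1)*L/2 = 6 + L/2)
A(S) = 9 - S
d(R) = -5 + (9 - R)*(-3/2 + R) (d(R) = -5 + (R + (9 - (R + R)))*(R + (6 + (½)*(-15))) = -5 + (R + (9 - 2*R))*(R + (6 - 15/2)) = -5 + (R + (9 - 2*R))*(R - 3/2) = -5 + (9 - R)*(-3/2 + R))
-39581/d(304) = -39581/(-37/2 - 1*304² + (21/2)*304) = -39581/(-37/2 - 1*92416 + 3192) = -39581/(-37/2 - 92416 + 3192) = -39581/(-178485/2) = -39581*(-2/178485) = 79162/178485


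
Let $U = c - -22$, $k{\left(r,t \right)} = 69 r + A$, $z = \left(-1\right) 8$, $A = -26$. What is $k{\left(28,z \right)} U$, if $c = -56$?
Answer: $-64804$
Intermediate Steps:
$z = -8$
$k{\left(r,t \right)} = -26 + 69 r$ ($k{\left(r,t \right)} = 69 r - 26 = -26 + 69 r$)
$U = -34$ ($U = -56 - -22 = -56 + 22 = -34$)
$k{\left(28,z \right)} U = \left(-26 + 69 \cdot 28\right) \left(-34\right) = \left(-26 + 1932\right) \left(-34\right) = 1906 \left(-34\right) = -64804$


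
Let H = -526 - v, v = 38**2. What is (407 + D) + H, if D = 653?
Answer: -910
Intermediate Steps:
v = 1444
H = -1970 (H = -526 - 1*1444 = -526 - 1444 = -1970)
(407 + D) + H = (407 + 653) - 1970 = 1060 - 1970 = -910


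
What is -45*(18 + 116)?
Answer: -6030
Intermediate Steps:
-45*(18 + 116) = -45*134 = -6030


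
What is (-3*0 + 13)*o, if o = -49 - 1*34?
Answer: -1079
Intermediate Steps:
o = -83 (o = -49 - 34 = -83)
(-3*0 + 13)*o = (-3*0 + 13)*(-83) = (0 + 13)*(-83) = 13*(-83) = -1079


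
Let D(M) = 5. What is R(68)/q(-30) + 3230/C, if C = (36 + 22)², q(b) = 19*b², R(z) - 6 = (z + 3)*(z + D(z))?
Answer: 18172199/14381100 ≈ 1.2636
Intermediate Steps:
R(z) = 6 + (3 + z)*(5 + z) (R(z) = 6 + (z + 3)*(z + 5) = 6 + (3 + z)*(5 + z))
C = 3364 (C = 58² = 3364)
R(68)/q(-30) + 3230/C = (21 + 68² + 8*68)/((19*(-30)²)) + 3230/3364 = (21 + 4624 + 544)/((19*900)) + 3230*(1/3364) = 5189/17100 + 1615/1682 = 18172199/14381100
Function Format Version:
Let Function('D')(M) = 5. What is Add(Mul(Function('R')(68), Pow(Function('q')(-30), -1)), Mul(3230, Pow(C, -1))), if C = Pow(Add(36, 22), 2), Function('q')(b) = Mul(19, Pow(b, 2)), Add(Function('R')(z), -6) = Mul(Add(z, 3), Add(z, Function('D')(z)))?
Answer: Rational(18172199, 14381100) ≈ 1.2636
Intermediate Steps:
Function('R')(z) = Add(6, Mul(Add(3, z), Add(5, z))) (Function('R')(z) = Add(6, Mul(Add(z, 3), Add(z, 5))) = Add(6, Mul(Add(3, z), Add(5, z))))
C = 3364 (C = Pow(58, 2) = 3364)
Add(Mul(Function('R')(68), Pow(Function('q')(-30), -1)), Mul(3230, Pow(C, -1))) = Add(Mul(Add(21, Pow(68, 2), Mul(8, 68)), Pow(Mul(19, Pow(-30, 2)), -1)), Mul(3230, Pow(3364, -1))) = Add(Mul(Add(21, 4624, 544), Pow(Mul(19, 900), -1)), Mul(3230, Rational(1, 3364))) = Add(Mul(5189, Pow(17100, -1)), Rational(1615, 1682)) = Add(Mul(5189, Rational(1, 17100)), Rational(1615, 1682)) = Add(Rational(5189, 17100), Rational(1615, 1682)) = Rational(18172199, 14381100)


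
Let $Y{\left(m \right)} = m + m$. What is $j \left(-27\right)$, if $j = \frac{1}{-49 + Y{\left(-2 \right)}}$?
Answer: $\frac{27}{53} \approx 0.50943$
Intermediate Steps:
$Y{\left(m \right)} = 2 m$
$j = - \frac{1}{53}$ ($j = \frac{1}{-49 + 2 \left(-2\right)} = \frac{1}{-49 - 4} = \frac{1}{-53} = - \frac{1}{53} \approx -0.018868$)
$j \left(-27\right) = \left(- \frac{1}{53}\right) \left(-27\right) = \frac{27}{53}$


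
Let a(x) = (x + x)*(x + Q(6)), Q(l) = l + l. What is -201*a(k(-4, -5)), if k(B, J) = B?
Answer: 12864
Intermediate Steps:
Q(l) = 2*l
a(x) = 2*x*(12 + x) (a(x) = (x + x)*(x + 2*6) = (2*x)*(x + 12) = (2*x)*(12 + x) = 2*x*(12 + x))
-201*a(k(-4, -5)) = -402*(-4)*(12 - 4) = -402*(-4)*8 = -201*(-64) = 12864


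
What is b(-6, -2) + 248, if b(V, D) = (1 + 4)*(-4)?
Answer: 228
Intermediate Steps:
b(V, D) = -20 (b(V, D) = 5*(-4) = -20)
b(-6, -2) + 248 = -20 + 248 = 228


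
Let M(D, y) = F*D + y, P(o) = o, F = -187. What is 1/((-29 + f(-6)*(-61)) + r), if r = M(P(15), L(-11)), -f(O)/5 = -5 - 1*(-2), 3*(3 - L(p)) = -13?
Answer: -3/11225 ≈ -0.00026726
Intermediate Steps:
L(p) = 22/3 (L(p) = 3 - ⅓*(-13) = 3 + 13/3 = 22/3)
f(O) = 15 (f(O) = -5*(-5 - 1*(-2)) = -5*(-5 + 2) = -5*(-3) = 15)
M(D, y) = y - 187*D (M(D, y) = -187*D + y = y - 187*D)
r = -8393/3 (r = 22/3 - 187*15 = 22/3 - 2805 = -8393/3 ≈ -2797.7)
1/((-29 + f(-6)*(-61)) + r) = 1/((-29 + 15*(-61)) - 8393/3) = 1/((-29 - 915) - 8393/3) = 1/(-944 - 8393/3) = 1/(-11225/3) = -3/11225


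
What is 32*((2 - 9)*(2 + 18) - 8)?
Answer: -4736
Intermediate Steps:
32*((2 - 9)*(2 + 18) - 8) = 32*(-7*20 - 8) = 32*(-140 - 8) = 32*(-148) = -4736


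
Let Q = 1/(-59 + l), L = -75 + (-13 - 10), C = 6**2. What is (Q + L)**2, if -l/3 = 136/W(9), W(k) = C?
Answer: 427703761/44521 ≈ 9606.8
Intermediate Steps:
C = 36
W(k) = 36
l = -34/3 (l = -408/36 = -3*34/9 = -34/3 ≈ -11.333)
L = -98 (L = -75 - 23 = -98)
Q = -3/211 (Q = 1/(-59 - 34/3) = 1/(-211/3) = -3/211 ≈ -0.014218)
(Q + L)**2 = (-3/211 - 98)**2 = (-20681/211)**2 = 427703761/44521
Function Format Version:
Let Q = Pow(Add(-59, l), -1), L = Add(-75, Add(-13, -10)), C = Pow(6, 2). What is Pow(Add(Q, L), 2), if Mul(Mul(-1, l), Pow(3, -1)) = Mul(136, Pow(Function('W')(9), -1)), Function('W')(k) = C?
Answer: Rational(427703761, 44521) ≈ 9606.8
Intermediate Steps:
C = 36
Function('W')(k) = 36
l = Rational(-34, 3) (l = Mul(-3, Mul(136, Pow(36, -1))) = Mul(-3, Mul(136, Rational(1, 36))) = Mul(-3, Rational(34, 9)) = Rational(-34, 3) ≈ -11.333)
L = -98 (L = Add(-75, -23) = -98)
Q = Rational(-3, 211) (Q = Pow(Add(-59, Rational(-34, 3)), -1) = Pow(Rational(-211, 3), -1) = Rational(-3, 211) ≈ -0.014218)
Pow(Add(Q, L), 2) = Pow(Add(Rational(-3, 211), -98), 2) = Pow(Rational(-20681, 211), 2) = Rational(427703761, 44521)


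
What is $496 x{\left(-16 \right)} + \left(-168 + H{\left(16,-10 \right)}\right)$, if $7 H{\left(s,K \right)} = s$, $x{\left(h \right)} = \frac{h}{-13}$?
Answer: $\frac{40472}{91} \approx 444.75$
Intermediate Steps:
$x{\left(h \right)} = - \frac{h}{13}$ ($x{\left(h \right)} = h \left(- \frac{1}{13}\right) = - \frac{h}{13}$)
$H{\left(s,K \right)} = \frac{s}{7}$
$496 x{\left(-16 \right)} + \left(-168 + H{\left(16,-10 \right)}\right) = 496 \left(\left(- \frac{1}{13}\right) \left(-16\right)\right) + \left(-168 + \frac{1}{7} \cdot 16\right) = 496 \cdot \frac{16}{13} + \left(-168 + \frac{16}{7}\right) = \frac{7936}{13} - \frac{1160}{7} = \frac{40472}{91}$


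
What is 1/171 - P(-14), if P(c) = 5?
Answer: -854/171 ≈ -4.9941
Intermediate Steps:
1/171 - P(-14) = 1/171 - 1*5 = 1/171 - 5 = -854/171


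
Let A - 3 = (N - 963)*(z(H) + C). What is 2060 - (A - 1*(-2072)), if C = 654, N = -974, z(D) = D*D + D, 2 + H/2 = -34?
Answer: 11168727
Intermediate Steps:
H = -72 (H = -4 + 2*(-34) = -4 - 68 = -72)
z(D) = D + D² (z(D) = D² + D = D + D²)
A = -11168739 (A = 3 + (-974 - 963)*(-72*(1 - 72) + 654) = 3 - 1937*(-72*(-71) + 654) = 3 - 1937*(5112 + 654) = 3 - 1937*5766 = 3 - 11168742 = -11168739)
2060 - (A - 1*(-2072)) = 2060 - (-11168739 - 1*(-2072)) = 2060 - (-11168739 + 2072) = 2060 - 1*(-11166667) = 2060 + 11166667 = 11168727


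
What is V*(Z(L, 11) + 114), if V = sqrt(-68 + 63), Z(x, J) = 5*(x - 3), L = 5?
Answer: 124*I*sqrt(5) ≈ 277.27*I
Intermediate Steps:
Z(x, J) = -15 + 5*x (Z(x, J) = 5*(-3 + x) = -15 + 5*x)
V = I*sqrt(5) (V = sqrt(-5) = I*sqrt(5) ≈ 2.2361*I)
V*(Z(L, 11) + 114) = (I*sqrt(5))*((-15 + 5*5) + 114) = (I*sqrt(5))*((-15 + 25) + 114) = (I*sqrt(5))*(10 + 114) = (I*sqrt(5))*124 = 124*I*sqrt(5)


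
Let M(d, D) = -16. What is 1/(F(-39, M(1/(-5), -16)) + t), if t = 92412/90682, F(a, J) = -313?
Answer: -45341/14145527 ≈ -0.0032053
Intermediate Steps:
t = 46206/45341 (t = 92412*(1/90682) = 46206/45341 ≈ 1.0191)
1/(F(-39, M(1/(-5), -16)) + t) = 1/(-313 + 46206/45341) = 1/(-14145527/45341) = -45341/14145527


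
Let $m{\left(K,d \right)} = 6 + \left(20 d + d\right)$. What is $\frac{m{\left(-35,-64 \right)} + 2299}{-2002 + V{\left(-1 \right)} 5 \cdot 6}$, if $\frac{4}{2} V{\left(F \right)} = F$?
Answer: $- \frac{961}{2017} \approx -0.47645$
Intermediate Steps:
$V{\left(F \right)} = \frac{F}{2}$
$m{\left(K,d \right)} = 6 + 21 d$
$\frac{m{\left(-35,-64 \right)} + 2299}{-2002 + V{\left(-1 \right)} 5 \cdot 6} = \frac{\left(6 + 21 \left(-64\right)\right) + 2299}{-2002 + \frac{1}{2} \left(-1\right) 5 \cdot 6} = \frac{\left(6 - 1344\right) + 2299}{-2002 + \left(- \frac{1}{2}\right) 5 \cdot 6} = \frac{-1338 + 2299}{-2002 - 15} = \frac{961}{-2002 - 15} = \frac{961}{-2017} = 961 \left(- \frac{1}{2017}\right) = - \frac{961}{2017}$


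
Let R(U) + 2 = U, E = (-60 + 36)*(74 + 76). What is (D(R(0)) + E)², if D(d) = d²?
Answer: 12931216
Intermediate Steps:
E = -3600 (E = -24*150 = -3600)
R(U) = -2 + U
(D(R(0)) + E)² = ((-2 + 0)² - 3600)² = ((-2)² - 3600)² = (4 - 3600)² = (-3596)² = 12931216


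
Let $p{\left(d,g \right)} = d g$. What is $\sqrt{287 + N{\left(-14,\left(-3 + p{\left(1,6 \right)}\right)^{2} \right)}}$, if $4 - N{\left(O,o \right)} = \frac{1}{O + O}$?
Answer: $\frac{\sqrt{57043}}{14} \approx 17.06$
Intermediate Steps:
$N{\left(O,o \right)} = 4 - \frac{1}{2 O}$ ($N{\left(O,o \right)} = 4 - \frac{1}{O + O} = 4 - \frac{1}{2 O}$)
$\sqrt{287 + N{\left(-14,\left(-3 + p{\left(1,6 \right)}\right)^{2} \right)}} = \sqrt{287 + \left(4 - \frac{1}{2 \left(-14\right)}\right)} = \sqrt{287 + \left(4 - - \frac{1}{28}\right)} = \sqrt{287 + \left(4 + \frac{1}{28}\right)} = \sqrt{287 + \frac{113}{28}} = \sqrt{\frac{8149}{28}} = \frac{\sqrt{57043}}{14}$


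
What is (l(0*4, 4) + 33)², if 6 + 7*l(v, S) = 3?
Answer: 51984/49 ≈ 1060.9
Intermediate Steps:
l(v, S) = -3/7 (l(v, S) = -6/7 + (⅐)*3 = -6/7 + 3/7 = -3/7)
(l(0*4, 4) + 33)² = (-3/7 + 33)² = (228/7)² = 51984/49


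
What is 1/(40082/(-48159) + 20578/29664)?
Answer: -79366032/10998697 ≈ -7.2160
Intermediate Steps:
1/(40082/(-48159) + 20578/29664) = 1/(40082*(-1/48159) + 20578*(1/29664)) = 1/(-40082/48159 + 10289/14832) = 1/(-10998697/79366032) = -79366032/10998697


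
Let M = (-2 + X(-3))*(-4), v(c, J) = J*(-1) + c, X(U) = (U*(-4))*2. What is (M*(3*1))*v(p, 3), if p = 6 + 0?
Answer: -792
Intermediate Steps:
p = 6
X(U) = -8*U (X(U) = -4*U*2 = -8*U)
v(c, J) = c - J (v(c, J) = -J + c = c - J)
M = -88 (M = (-2 - 8*(-3))*(-4) = (-2 + 24)*(-4) = 22*(-4) = -88)
(M*(3*1))*v(p, 3) = (-264)*(6 - 1*3) = (-88*3)*(6 - 3) = -264*3 = -792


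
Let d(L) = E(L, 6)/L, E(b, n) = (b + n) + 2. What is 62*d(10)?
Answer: 558/5 ≈ 111.60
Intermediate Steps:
E(b, n) = 2 + b + n
d(L) = (8 + L)/L (d(L) = (2 + L + 6)/L = (8 + L)/L)
62*d(10) = 62*((8 + 10)/10) = 62*((1/10)*18) = 62*(9/5) = 558/5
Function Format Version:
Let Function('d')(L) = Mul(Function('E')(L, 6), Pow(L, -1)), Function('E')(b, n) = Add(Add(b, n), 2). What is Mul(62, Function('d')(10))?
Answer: Rational(558, 5) ≈ 111.60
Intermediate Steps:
Function('E')(b, n) = Add(2, b, n)
Function('d')(L) = Mul(Pow(L, -1), Add(8, L)) (Function('d')(L) = Mul(Add(2, L, 6), Pow(L, -1)) = Mul(Add(8, L), Pow(L, -1)) = Mul(Pow(L, -1), Add(8, L)))
Mul(62, Function('d')(10)) = Mul(62, Mul(Pow(10, -1), Add(8, 10))) = Mul(62, Mul(Rational(1, 10), 18)) = Mul(62, Rational(9, 5)) = Rational(558, 5)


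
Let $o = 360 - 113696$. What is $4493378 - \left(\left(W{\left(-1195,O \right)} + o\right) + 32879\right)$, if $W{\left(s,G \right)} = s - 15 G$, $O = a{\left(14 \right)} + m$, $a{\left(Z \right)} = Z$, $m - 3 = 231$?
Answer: $4578750$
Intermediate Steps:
$m = 234$ ($m = 3 + 231 = 234$)
$O = 248$ ($O = 14 + 234 = 248$)
$o = -113336$ ($o = 360 - 113696 = -113336$)
$4493378 - \left(\left(W{\left(-1195,O \right)} + o\right) + 32879\right) = 4493378 - \left(\left(\left(-1195 - 3720\right) - 113336\right) + 32879\right) = 4493378 - \left(\left(-4915 - 113336\right) + 32879\right) = 4493378 - \left(-118251 + 32879\right) = 4493378 - -85372 = 4493378 + 85372 = 4578750$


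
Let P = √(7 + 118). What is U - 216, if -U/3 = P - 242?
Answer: 510 - 15*√5 ≈ 476.46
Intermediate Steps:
P = 5*√5 (P = √125 = 5*√5 ≈ 11.180)
U = 726 - 15*√5 (U = -3*(5*√5 - 242) = -3*(-242 + 5*√5) = 726 - 15*√5 ≈ 692.46)
U - 216 = (726 - 15*√5) - 216 = 510 - 15*√5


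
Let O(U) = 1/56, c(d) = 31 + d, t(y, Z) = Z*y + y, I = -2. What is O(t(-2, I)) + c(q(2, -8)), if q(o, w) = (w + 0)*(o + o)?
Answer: -55/56 ≈ -0.98214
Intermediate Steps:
t(y, Z) = y + Z*y
q(o, w) = 2*o*w (q(o, w) = w*(2*o) = 2*o*w)
O(U) = 1/56
O(t(-2, I)) + c(q(2, -8)) = 1/56 + (31 + 2*2*(-8)) = 1/56 + (31 - 32) = 1/56 - 1 = -55/56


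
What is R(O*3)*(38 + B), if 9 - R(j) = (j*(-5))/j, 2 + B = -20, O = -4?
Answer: 224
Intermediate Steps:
B = -22 (B = -2 - 20 = -22)
R(j) = 14 (R(j) = 9 - j*(-5)/j = 9 - (-5*j)/j = 9 - 1*(-5) = 9 + 5 = 14)
R(O*3)*(38 + B) = 14*(38 - 22) = 14*16 = 224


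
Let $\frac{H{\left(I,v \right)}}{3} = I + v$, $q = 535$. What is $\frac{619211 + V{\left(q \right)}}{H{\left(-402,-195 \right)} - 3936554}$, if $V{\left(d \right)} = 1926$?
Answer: $- \frac{621137}{3938345} \approx -0.15772$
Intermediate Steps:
$H{\left(I,v \right)} = 3 I + 3 v$ ($H{\left(I,v \right)} = 3 \left(I + v\right) = 3 I + 3 v$)
$\frac{619211 + V{\left(q \right)}}{H{\left(-402,-195 \right)} - 3936554} = \frac{619211 + 1926}{\left(3 \left(-402\right) + 3 \left(-195\right)\right) - 3936554} = \frac{621137}{\left(-1206 - 585\right) - 3936554} = \frac{621137}{-1791 - 3936554} = \frac{621137}{-3938345} = 621137 \left(- \frac{1}{3938345}\right) = - \frac{621137}{3938345}$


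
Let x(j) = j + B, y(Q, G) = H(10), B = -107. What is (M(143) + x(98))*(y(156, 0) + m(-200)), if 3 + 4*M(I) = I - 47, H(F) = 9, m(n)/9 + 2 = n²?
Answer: 20519487/4 ≈ 5.1299e+6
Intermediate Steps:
m(n) = -18 + 9*n²
y(Q, G) = 9
x(j) = -107 + j (x(j) = j - 107 = -107 + j)
M(I) = -25/2 + I/4 (M(I) = -¾ + (I - 47)/4 = -¾ + (-47 + I)/4 = -¾ + (-47/4 + I/4) = -25/2 + I/4)
(M(143) + x(98))*(y(156, 0) + m(-200)) = ((-25/2 + (¼)*143) + (-107 + 98))*(9 + (-18 + 9*(-200)²)) = ((-25/2 + 143/4) - 9)*(9 + (-18 + 9*40000)) = (93/4 - 9)*(9 + (-18 + 360000)) = 57*(9 + 359982)/4 = (57/4)*359991 = 20519487/4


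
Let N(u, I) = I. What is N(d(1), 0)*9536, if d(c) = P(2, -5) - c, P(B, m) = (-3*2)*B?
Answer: 0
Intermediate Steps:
P(B, m) = -6*B
d(c) = -12 - c (d(c) = -6*2 - c = -12 - c)
N(d(1), 0)*9536 = 0*9536 = 0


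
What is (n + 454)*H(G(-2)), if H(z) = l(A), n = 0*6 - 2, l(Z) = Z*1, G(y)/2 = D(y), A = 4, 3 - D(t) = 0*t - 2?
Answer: 1808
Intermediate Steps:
D(t) = 5 (D(t) = 3 - (0*t - 2) = 3 - (0 - 2) = 3 - 1*(-2) = 3 + 2 = 5)
G(y) = 10 (G(y) = 2*5 = 10)
l(Z) = Z
n = -2 (n = 0 - 2 = -2)
H(z) = 4
(n + 454)*H(G(-2)) = (-2 + 454)*4 = 452*4 = 1808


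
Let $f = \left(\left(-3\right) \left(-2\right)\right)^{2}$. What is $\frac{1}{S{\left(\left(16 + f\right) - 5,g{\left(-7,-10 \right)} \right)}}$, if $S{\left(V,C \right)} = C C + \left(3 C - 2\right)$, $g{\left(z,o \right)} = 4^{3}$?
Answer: $\frac{1}{4286} \approx 0.00023332$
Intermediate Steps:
$g{\left(z,o \right)} = 64$
$f = 36$ ($f = 6^{2} = 36$)
$S{\left(V,C \right)} = -2 + C^{2} + 3 C$ ($S{\left(V,C \right)} = C^{2} + \left(-2 + 3 C\right) = -2 + C^{2} + 3 C$)
$\frac{1}{S{\left(\left(16 + f\right) - 5,g{\left(-7,-10 \right)} \right)}} = \frac{1}{-2 + 64^{2} + 3 \cdot 64} = \frac{1}{-2 + 4096 + 192} = \frac{1}{4286}$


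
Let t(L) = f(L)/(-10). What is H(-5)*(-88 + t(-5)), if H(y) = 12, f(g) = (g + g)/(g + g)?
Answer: -5286/5 ≈ -1057.2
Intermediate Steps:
f(g) = 1 (f(g) = (2*g)/((2*g)) = (2*g)*(1/(2*g)) = 1)
t(L) = -⅒ (t(L) = 1/(-10) = 1*(-⅒) = -⅒)
H(-5)*(-88 + t(-5)) = 12*(-88 - ⅒) = 12*(-881/10) = -5286/5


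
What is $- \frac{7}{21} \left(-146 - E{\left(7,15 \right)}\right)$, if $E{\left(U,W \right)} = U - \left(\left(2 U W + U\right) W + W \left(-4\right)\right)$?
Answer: $-1014$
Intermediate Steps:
$E{\left(U,W \right)} = U + 4 W - W \left(U + 2 U W\right)$ ($E{\left(U,W \right)} = U - \left(\left(2 U W + U\right) W - 4 W\right) = U - \left(\left(U + 2 U W\right) W - 4 W\right) = U - \left(W \left(U + 2 U W\right) - 4 W\right) = U - \left(- 4 W + W \left(U + 2 U W\right)\right) = U + 4 W - W \left(U + 2 U W\right)$)
$- \frac{7}{21} \left(-146 - E{\left(7,15 \right)}\right) = - \frac{7}{21} \left(-146 - \left(7 + 4 \cdot 15 - 7 \cdot 15 - 14 \cdot 15^{2}\right)\right) = \left(-7\right) \frac{1}{21} \left(-146 - \left(7 + 60 - 105 - 14 \cdot 225\right)\right) = - \frac{-146 - \left(7 + 60 - 105 - 3150\right)}{3} = - \frac{-146 - -3188}{3} = - \frac{-146 + 3188}{3} = \left(- \frac{1}{3}\right) 3042 = -1014$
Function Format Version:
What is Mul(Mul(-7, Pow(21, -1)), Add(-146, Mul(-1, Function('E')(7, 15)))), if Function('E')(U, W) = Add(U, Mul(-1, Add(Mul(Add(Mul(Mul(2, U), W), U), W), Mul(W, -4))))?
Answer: -1014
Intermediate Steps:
Function('E')(U, W) = Add(U, Mul(4, W), Mul(-1, W, Add(U, Mul(2, U, W)))) (Function('E')(U, W) = Add(U, Mul(-1, Add(Mul(Add(Mul(2, U, W), U), W), Mul(-4, W)))) = Add(U, Mul(-1, Add(Mul(Add(U, Mul(2, U, W)), W), Mul(-4, W)))) = Add(U, Mul(-1, Add(Mul(W, Add(U, Mul(2, U, W))), Mul(-4, W)))) = Add(U, Mul(-1, Add(Mul(-4, W), Mul(W, Add(U, Mul(2, U, W)))))) = Add(U, Add(Mul(4, W), Mul(-1, W, Add(U, Mul(2, U, W))))) = Add(U, Mul(4, W), Mul(-1, W, Add(U, Mul(2, U, W)))))
Mul(Mul(-7, Pow(21, -1)), Add(-146, Mul(-1, Function('E')(7, 15)))) = Mul(Mul(-7, Pow(21, -1)), Add(-146, Mul(-1, Add(7, Mul(4, 15), Mul(-1, 7, 15), Mul(-2, 7, Pow(15, 2)))))) = Mul(Mul(-7, Rational(1, 21)), Add(-146, Mul(-1, Add(7, 60, -105, Mul(-2, 7, 225))))) = Mul(Rational(-1, 3), Add(-146, Mul(-1, Add(7, 60, -105, -3150)))) = Mul(Rational(-1, 3), Add(-146, Mul(-1, -3188))) = Mul(Rational(-1, 3), Add(-146, 3188)) = Mul(Rational(-1, 3), 3042) = -1014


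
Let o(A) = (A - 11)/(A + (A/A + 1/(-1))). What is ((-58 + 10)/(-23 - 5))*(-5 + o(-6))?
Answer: -26/7 ≈ -3.7143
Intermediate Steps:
o(A) = (-11 + A)/A (o(A) = (-11 + A)/(A + (1 + 1*(-1))) = (-11 + A)/(A + (1 - 1)) = (-11 + A)/(A + 0) = (-11 + A)/A)
((-58 + 10)/(-23 - 5))*(-5 + o(-6)) = ((-58 + 10)/(-23 - 5))*(-5 + (-11 - 6)/(-6)) = (-48/(-28))*(-5 - 1/6*(-17)) = (-48*(-1/28))*(-5 + 17/6) = (12/7)*(-13/6) = -26/7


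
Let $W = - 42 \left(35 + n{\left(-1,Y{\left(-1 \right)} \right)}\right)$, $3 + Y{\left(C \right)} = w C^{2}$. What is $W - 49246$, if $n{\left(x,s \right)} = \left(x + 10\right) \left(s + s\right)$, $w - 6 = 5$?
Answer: $-56764$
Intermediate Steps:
$w = 11$ ($w = 6 + 5 = 11$)
$Y{\left(C \right)} = -3 + 11 C^{2}$
$n{\left(x,s \right)} = 2 s \left(10 + x\right)$ ($n{\left(x,s \right)} = \left(10 + x\right) 2 s = 2 s \left(10 + x\right)$)
$W = -7518$ ($W = - 42 \left(35 + 2 \left(-3 + 11 \left(-1\right)^{2}\right) \left(10 - 1\right)\right) = - 42 \left(35 + 2 \left(-3 + 11 \cdot 1\right) 9\right) = - 42 \left(35 + 2 \left(-3 + 11\right) 9\right) = - 42 \left(35 + 2 \cdot 8 \cdot 9\right) = - 42 \left(35 + 144\right) = \left(-42\right) 179 = -7518$)
$W - 49246 = -7518 - 49246 = -56764$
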